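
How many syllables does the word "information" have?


Word: "information"
Syllable breakdown: in-for-ma-tion
Counting: 4 parts
= 4 syllables


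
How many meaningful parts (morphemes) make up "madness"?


Word: "madness"
Morphemes: mad + -ness
Each morpheme carries meaning
= 2 morphemes


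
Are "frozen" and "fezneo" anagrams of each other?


Word 1: "frozen" → sorted: efnorz
Word 2: "fezneo" → sorted: eefnoz
Same letters? efnorz != eefnoz
Anagram = No


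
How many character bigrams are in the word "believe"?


Word: "believe" (length 7)
Number of 2-grams = length - 2 + 1 = 7 - 2 + 1
= 6


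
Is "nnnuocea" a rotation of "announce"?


Word: "announce", Candidate: "nnnuocea"
Method: check if candidate is substring of word+word
"announceannounce" contains "nnnuocea"? No
Is rotation = No


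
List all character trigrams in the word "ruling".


Word: "ruling" (length 6)
Number of trigrams = 6 - 3 + 1 = 4
  Position 0: "rul"
  Position 1: "uli"
  Position 2: "lin"
  Position 3: "ing"
Trigrams = "rul", "uli", "lin", "ing"


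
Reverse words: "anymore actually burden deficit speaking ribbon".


Original: "anymore actually burden deficit speaking ribbon"
Words (1..n): anymore | actually | burden | deficit | speaking | ribbon
Reversed (n..1): ribbon | speaking | deficit | burden | actually | anymore
Result = "ribbon speaking deficit burden actually anymore"


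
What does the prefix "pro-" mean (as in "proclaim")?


Prefix: pro-
As in: proclaim -> pro- + claim
Meaning = forward / in favor of


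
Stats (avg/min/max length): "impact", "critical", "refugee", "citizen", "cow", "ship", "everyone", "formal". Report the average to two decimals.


Lengths: "impact"=6, "critical"=8, "refugee"=7, "citizen"=7, "cow"=3, "ship"=4, "everyone"=8, "formal"=6
Sum = 49, Count = 8
Average = 49/8 = 6.13
= avg=6.13, min=3, max=8


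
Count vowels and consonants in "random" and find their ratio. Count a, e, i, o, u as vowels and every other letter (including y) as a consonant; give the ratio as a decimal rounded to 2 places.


Word: "random"
Vowels (a,e,i,o,u): 2
Consonants: 4
Ratio = 2/4
= 0.50


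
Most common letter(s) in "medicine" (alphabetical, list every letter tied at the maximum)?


Word: "medicine"
Letter counts:
  'c': 1
  'd': 1
  'e': 2
  'i': 2
  'm': 1
  'n': 1
Maximum count = 2
Most frequent = 'e', 'i' (2 times each)


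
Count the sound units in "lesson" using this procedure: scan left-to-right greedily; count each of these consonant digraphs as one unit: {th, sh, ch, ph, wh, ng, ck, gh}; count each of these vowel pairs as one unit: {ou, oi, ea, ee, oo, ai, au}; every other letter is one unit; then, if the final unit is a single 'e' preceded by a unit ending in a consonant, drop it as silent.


Word: "lesson" (6 letters)
Left-to-right scan:
  [1] 'l' (letter)
  [2] 'e' (letter)
  [3] 's' (letter)
  [4] 's' (letter)
  [5] 'o' (letter)
  [6] 'n' (letter)
Units from scan: 6
Sound units = 6 units


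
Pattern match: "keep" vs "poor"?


Pattern of "keep": [0, 1, 1, 2]
Pattern of "poor": [0, 1, 1, 2]
Patterns match
Same pattern = Yes


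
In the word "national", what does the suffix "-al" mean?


Suffix: -al
As in: national -> nation + -al
Meaning = relating to


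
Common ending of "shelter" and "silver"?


Word 1: "shelter"
Word 2: "silver"
Comparing from end:
  Pos -1: 'r' == 'r'
  Pos -2: 'e' == 'e'
  Pos -3: 't' != 'v' (stop)
LCS = "er" (length 2)


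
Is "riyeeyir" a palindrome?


Word: "riyeeyir"
Reversed: "riyeeyir"
Forward == Backward? riyeeyir == riyeeyir
Palindrome = Yes


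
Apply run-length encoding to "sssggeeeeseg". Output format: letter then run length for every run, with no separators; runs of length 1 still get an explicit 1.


String: "sssggeeeeseg"
Scanning for consecutive runs:
  's' x 3
  'g' x 2
  'e' x 4
  's' x 1
  'e' x 1
  'g' x 1
RLE = "s3g2e4s1e1g1"


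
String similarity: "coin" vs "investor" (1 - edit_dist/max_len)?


Word 1: "coin" (length 4)
Word 2: "investor" (length 8)
One optimal edit sequence:
  1. insert 'i'  (+1)
  2. insert 'n'  (+1)
  3. insert 'v'  (+1)
  4. insert 'e'  (+1)
  5. substitute 'c' -> 's'  (+1)
  6. substitute 'o' -> 't'  (+1)
  7. substitute 'i' -> 'o'  (+1)
  8. substitute 'n' -> 'r'  (+1)
Edit distance = 8
Max length = max(4, 8) = 8
Similarity = 1 - 8/8
= 0.0000


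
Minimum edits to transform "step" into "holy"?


Word 1: "step" (length 4)
Word 2: "holy" (length 4)
One optimal edit sequence (insert/delete/substitute each cost 1):
  1. substitute 's' -> 'h'  (+1)
  2. substitute 't' -> 'o'  (+1)
  3. substitute 'e' -> 'l'  (+1)
  4. substitute 'p' -> 'y'  (+1)
Total edit operations: 4
Edit distance = 4


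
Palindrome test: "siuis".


Word: "siuis"
Reversed: "siuis"
Forward == Backward? siuis == siuis
Palindrome = Yes


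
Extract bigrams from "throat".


Word: "throat" (length 6)
Number of bigrams = 6 - 2 + 1 = 5
  Position 0: "th"
  Position 1: "hr"
  Position 2: "ro"
  Position 3: "oa"
  Position 4: "at"
Bigrams = "th", "hr", "ro", "oa", "at"


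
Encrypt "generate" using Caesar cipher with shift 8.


Word: "generate"
Shift: 8
Each letter → (letter + shift) mod 26:
  'g' (6) + 8 = 14 → 'o'
  'e' (4) + 8 = 12 → 'm'
  'n' (13) + 8 = 21 → 'v'
  'e' (4) + 8 = 12 → 'm'
  'r' (17) + 8 = 25 → 'z'
  'a' (0) + 8 = 8 → 'i'
  't' (19) + 8 = 1 → 'b'
  'e' (4) + 8 = 12 → 'm'
Result = "omvmzibm"


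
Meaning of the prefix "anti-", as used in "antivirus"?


Prefix: anti-
As in: antivirus -> anti- + virus
Meaning = against


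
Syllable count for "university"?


Word: "university"
Syllable breakdown: u | ni | ver | si | ty
Counting: 5 parts
= 5 syllables


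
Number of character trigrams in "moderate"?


Word: "moderate" (length 8)
Number of 3-grams = length - 3 + 1 = 8 - 3 + 1
= 6


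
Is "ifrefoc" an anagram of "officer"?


Word 1: "officer" → sorted: ceffior
Word 2: "ifrefoc" → sorted: ceffior
Same letters? ceffior == ceffior
Anagram = Yes


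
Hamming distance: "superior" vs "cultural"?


Comparing character by character (same length = 8):
  Pos 0: 's' vs 'c' !=
  Pos 1: 'u' vs 'u' =
  Pos 2: 'p' vs 'l' !=
  Pos 3: 'e' vs 't' !=
  Pos 4: 'r' vs 'u' !=
  Pos 5: 'i' vs 'r' !=
  Pos 6: 'o' vs 'a' !=
  Pos 7: 'r' vs 'l' !=
Hamming distance = 7


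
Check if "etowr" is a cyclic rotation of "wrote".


Word: "wrote", Candidate: "etowr"
Method: check if candidate is substring of word+word
"wrotewrote" contains "etowr"? No
Is rotation = No


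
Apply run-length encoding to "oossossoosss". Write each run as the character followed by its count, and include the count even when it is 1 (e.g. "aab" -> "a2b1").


String: "oossossoosss"
Scanning for consecutive runs:
  'o' x 2
  's' x 2
  'o' x 1
  's' x 2
  'o' x 2
  's' x 3
RLE = "o2s2o1s2o2s3"


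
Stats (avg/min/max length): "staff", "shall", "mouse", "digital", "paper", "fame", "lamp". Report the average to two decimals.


Lengths: "staff"=5, "shall"=5, "mouse"=5, "digital"=7, "paper"=5, "fame"=4, "lamp"=4
Sum = 35, Count = 7
Average = 35/7 = 5.00
= avg=5.00, min=4, max=7


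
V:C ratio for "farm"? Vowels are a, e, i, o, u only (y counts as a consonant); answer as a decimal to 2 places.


Word: "farm"
Vowels (a,e,i,o,u): 1
Consonants: 3
Ratio = 1/3
= 0.33


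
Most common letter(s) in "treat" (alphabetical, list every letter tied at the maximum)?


Word: "treat"
Letter counts:
  'a': 1
  'e': 1
  'r': 1
  't': 2
Maximum count = 2
Most frequent = 't' (2 times each)


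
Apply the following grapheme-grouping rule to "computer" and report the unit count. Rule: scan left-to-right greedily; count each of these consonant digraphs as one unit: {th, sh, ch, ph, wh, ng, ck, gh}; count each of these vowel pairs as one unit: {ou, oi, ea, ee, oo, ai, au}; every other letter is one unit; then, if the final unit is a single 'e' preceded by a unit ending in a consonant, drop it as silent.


Word: "computer" (8 letters)
Left-to-right scan:
  1. 'c' (letter)
  2. 'o' (letter)
  3. 'm' (letter)
  4. 'p' (letter)
  5. 'u' (letter)
  6. 't' (letter)
  7. 'e' (letter)
  8. 'r' (letter)
Units from scan: 8
Sound units = 8 units


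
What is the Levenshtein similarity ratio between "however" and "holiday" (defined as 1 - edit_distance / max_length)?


Word 1: "however" (length 7)
Word 2: "holiday" (length 7)
One optimal edit sequence:
  1. keep 'h'
  2. keep 'o'
  3. substitute 'w' -> 'l'  (+1)
  4. substitute 'e' -> 'i'  (+1)
  5. substitute 'v' -> 'd'  (+1)
  6. substitute 'e' -> 'a'  (+1)
  7. substitute 'r' -> 'y'  (+1)
Edit distance = 5
Max length = max(7, 7) = 7
Similarity = 1 - 5/7
= 0.2857


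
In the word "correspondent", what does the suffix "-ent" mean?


Suffix: -ent
Example: correspondent (correspond + -ent)
Meaning = one who / that which


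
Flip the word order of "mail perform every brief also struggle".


Original: "mail perform every brief also struggle"
Words (1..n): mail | perform | every | brief | also | struggle
Reversed (n..1): struggle | also | brief | every | perform | mail
Result = "struggle also brief every perform mail"


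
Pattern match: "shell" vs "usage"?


Pattern of "shell": [0, 1, 2, 3, 3]
Pattern of "usage": [0, 1, 2, 3, 4]
Patterns do not match
Same pattern = No


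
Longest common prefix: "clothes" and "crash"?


Word 1: "clothes"
Word 2: "crash"
Comparing from start:
  Pos 0: 'c' == 'c'
  Pos 1: 'l' != 'r' (stop)
LCP = "c" (length 1)


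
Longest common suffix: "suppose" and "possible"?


Word 1: "suppose"
Word 2: "possible"
Comparing from end:
  Pos -1: 'e' == 'e'
  Pos -2: 's' != 'l' (stop)
LCS = "e" (length 1)


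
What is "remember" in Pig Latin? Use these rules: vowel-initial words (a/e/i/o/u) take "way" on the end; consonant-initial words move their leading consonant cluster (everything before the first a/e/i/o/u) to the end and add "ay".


Word: "remember"
Starts with consonant(s) → move to end, add 'ay'
Consonant cluster: "r"
Pig Latin = "ememberray"


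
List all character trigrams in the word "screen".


Word: "screen" (length 6)
Number of trigrams = 6 - 3 + 1 = 4
  Position 0: "scr"
  Position 1: "cre"
  Position 2: "ree"
  Position 3: "een"
Trigrams = "scr", "cre", "ree", "een"


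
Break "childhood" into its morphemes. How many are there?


Word: "childhood"
Morphemes: child | -hood
Each morpheme carries meaning
= 2 morphemes


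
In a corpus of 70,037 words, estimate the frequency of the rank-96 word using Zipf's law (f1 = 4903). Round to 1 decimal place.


Zipf's law: f(r) = f(1) / r
f(1) = 4903
f(96) = 4903 / 96
= 51.1 occurrences


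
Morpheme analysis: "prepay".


Word: "prepay"
Morphemes: pre- + pay
Each morpheme carries meaning
= 2 morphemes


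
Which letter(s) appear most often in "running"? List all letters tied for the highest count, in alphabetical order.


Word: "running"
Letter counts:
  'g': 1
  'i': 1
  'n': 3
  'r': 1
  'u': 1
Maximum count = 3
Most frequent = 'n' (3 times each)


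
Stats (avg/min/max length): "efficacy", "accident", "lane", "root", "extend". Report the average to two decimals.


Lengths: "efficacy"=8, "accident"=8, "lane"=4, "root"=4, "extend"=6
Sum = 30, Count = 5
Average = 30/5 = 6.00
= avg=6.00, min=4, max=8


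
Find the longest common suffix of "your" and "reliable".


Word 1: "your"
Word 2: "reliable"
Comparing from end:
  Pos -1: 'r' != 'e' (stop)
LCS = "" (length 0)


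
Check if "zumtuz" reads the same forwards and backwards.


Word: "zumtuz"
Reversed: "zutmuz"
Forward == Backward? zumtuz != zutmuz
Palindrome = No


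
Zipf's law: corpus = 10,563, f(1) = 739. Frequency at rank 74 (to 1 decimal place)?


Zipf's law: f(r) = f(1) / r
f(1) = 739
f(74) = 739 / 74
= 10.0 occurrences


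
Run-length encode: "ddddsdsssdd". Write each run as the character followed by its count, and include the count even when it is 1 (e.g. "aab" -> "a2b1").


String: "ddddsdsssdd"
Scanning for consecutive runs:
  'd' x 4
  's' x 1
  'd' x 1
  's' x 3
  'd' x 2
RLE = "d4s1d1s3d2"


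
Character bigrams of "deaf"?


Word: "deaf" (length 4)
Number of bigrams = 4 - 2 + 1 = 3
  Position 0: "de"
  Position 1: "ea"
  Position 2: "af"
Bigrams = "de", "ea", "af"


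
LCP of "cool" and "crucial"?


Word 1: "cool"
Word 2: "crucial"
Comparing from start:
  Pos 0: 'c' == 'c'
  Pos 1: 'o' != 'r' (stop)
LCP = "c" (length 1)


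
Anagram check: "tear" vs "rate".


Word 1: "tear" → sorted: aert
Word 2: "rate" → sorted: aert
Same letters? aert == aert
Anagram = Yes


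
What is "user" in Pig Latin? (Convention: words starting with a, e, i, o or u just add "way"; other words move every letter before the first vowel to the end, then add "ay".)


Word: "user"
Starts with vowel → add 'way'
Pig Latin = "userway"


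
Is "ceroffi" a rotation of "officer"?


Word: "officer", Candidate: "ceroffi"
Method: check if candidate is substring of word+word
"officerofficer" contains "ceroffi"? Yes
Is rotation = Yes


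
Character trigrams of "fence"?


Word: "fence" (length 5)
Number of trigrams = 5 - 3 + 1 = 3
  Position 0: "fen"
  Position 1: "enc"
  Position 2: "nce"
Trigrams = "fen", "enc", "nce"


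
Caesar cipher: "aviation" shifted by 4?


Word: "aviation"
Shift: 4
Each letter → (letter + shift) mod 26:
  'a' (0) + 4 = 4 → 'e'
  'v' (21) + 4 = 25 → 'z'
  'i' (8) + 4 = 12 → 'm'
  'a' (0) + 4 = 4 → 'e'
  't' (19) + 4 = 23 → 'x'
  'i' (8) + 4 = 12 → 'm'
  'o' (14) + 4 = 18 → 's'
  'n' (13) + 4 = 17 → 'r'
Result = "ezmexmsr"


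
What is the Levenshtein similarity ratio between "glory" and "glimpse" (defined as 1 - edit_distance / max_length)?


Word 1: "glory" (length 5)
Word 2: "glimpse" (length 7)
One optimal edit sequence:
  1. keep 'g'
  2. keep 'l'
  3. insert 'i'  (+1)
  4. insert 'm'  (+1)
  5. substitute 'o' -> 'p'  (+1)
  6. substitute 'r' -> 's'  (+1)
  7. substitute 'y' -> 'e'  (+1)
Edit distance = 5
Max length = max(5, 7) = 7
Similarity = 1 - 5/7
= 0.2857


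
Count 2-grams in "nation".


Word: "nation" (length 6)
Number of 2-grams = length - 2 + 1 = 6 - 2 + 1
= 5


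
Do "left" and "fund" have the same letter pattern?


Pattern of "left": [0, 1, 2, 3]
Pattern of "fund": [0, 1, 2, 3]
Patterns match
Same pattern = Yes


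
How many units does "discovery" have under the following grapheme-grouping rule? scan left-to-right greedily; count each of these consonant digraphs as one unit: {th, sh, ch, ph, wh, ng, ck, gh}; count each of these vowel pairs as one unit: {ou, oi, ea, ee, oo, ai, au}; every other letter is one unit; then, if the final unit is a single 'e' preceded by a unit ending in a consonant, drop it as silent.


Word: "discovery" (9 letters)
Left-to-right scan:
  [1] 'd' (letter)
  [2] 'i' (letter)
  [3] 's' (letter)
  [4] 'c' (letter)
  [5] 'o' (letter)
  [6] 'v' (letter)
  [7] 'e' (letter)
  [8] 'r' (letter)
  [9] 'y' (letter)
Units from scan: 9
Sound units = 9 units


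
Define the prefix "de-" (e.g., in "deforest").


Prefix: de-
Example: deforest (de- + forest)
Meaning = remove / reverse


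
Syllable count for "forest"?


Word: "forest"
Syllable breakdown: for · est
Counting: 2 parts
= 2 syllables


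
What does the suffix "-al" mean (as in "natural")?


Suffix: -al
As in: natural -> nature + -al, with a spelling change
Meaning = relating to


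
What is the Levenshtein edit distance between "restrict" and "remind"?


Word 1: "restrict" (length 8)
Word 2: "remind" (length 6)
One optimal edit sequence (insert/delete/substitute each cost 1):
  1. keep 'r'
  2. keep 'e'
  3. delete 's'  (+1)
  4. delete 't'  (+1)
  5. substitute 'r' -> 'm'  (+1)
  6. keep 'i'
  7. substitute 'c' -> 'n'  (+1)
  8. substitute 't' -> 'd'  (+1)
Total edit operations: 5
Edit distance = 5


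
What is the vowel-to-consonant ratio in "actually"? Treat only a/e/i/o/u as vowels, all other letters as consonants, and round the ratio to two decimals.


Word: "actually"
Vowels (a,e,i,o,u): 3
Consonants: 5
Ratio = 3/5
= 0.60


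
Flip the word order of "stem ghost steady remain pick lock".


Original: "stem ghost steady remain pick lock"
Words (1..n): stem | ghost | steady | remain | pick | lock
Reversed (n..1): lock | pick | remain | steady | ghost | stem
Result = "lock pick remain steady ghost stem"


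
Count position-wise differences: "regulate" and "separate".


Comparing character by character (same length = 8):
  Pos 0: 'r' vs 's' !=
  Pos 1: 'e' vs 'e' =
  Pos 2: 'g' vs 'p' !=
  Pos 3: 'u' vs 'a' !=
  Pos 4: 'l' vs 'r' !=
  Pos 5: 'a' vs 'a' =
  Pos 6: 't' vs 't' =
  Pos 7: 'e' vs 'e' =
Hamming distance = 4


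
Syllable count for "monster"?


Word: "monster"
Syllable breakdown: mon | ster
Counting: 2 parts
= 2 syllables


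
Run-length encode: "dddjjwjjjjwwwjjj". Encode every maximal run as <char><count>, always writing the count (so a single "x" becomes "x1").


String: "dddjjwjjjjwwwjjj"
Scanning for consecutive runs:
  'd' x 3
  'j' x 2
  'w' x 1
  'j' x 4
  'w' x 3
  'j' x 3
RLE = "d3j2w1j4w3j3"


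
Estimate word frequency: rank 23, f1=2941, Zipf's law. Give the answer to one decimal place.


Zipf's law: f(r) = f(1) / r
f(1) = 2941
f(23) = 2941 / 23
= 127.9 occurrences


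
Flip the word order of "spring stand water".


Original: "spring stand water"
Words (1..n): spring | stand | water
Reversed (n..1): water | stand | spring
Result = "water stand spring"


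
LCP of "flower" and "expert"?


Word 1: "flower"
Word 2: "expert"
Comparing from start:
  Pos 0: 'f' != 'e' (stop)
LCP = "" (length 0)


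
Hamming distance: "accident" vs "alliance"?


Comparing character by character (same length = 8):
  Pos 0: 'a' vs 'a' =
  Pos 1: 'c' vs 'l' !=
  Pos 2: 'c' vs 'l' !=
  Pos 3: 'i' vs 'i' =
  Pos 4: 'd' vs 'a' !=
  Pos 5: 'e' vs 'n' !=
  Pos 6: 'n' vs 'c' !=
  Pos 7: 't' vs 'e' !=
Hamming distance = 6


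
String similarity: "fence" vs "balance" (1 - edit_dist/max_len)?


Word 1: "fence" (length 5)
Word 2: "balance" (length 7)
One optimal edit sequence:
  1. insert 'b'  (+1)
  2. insert 'a'  (+1)
  3. substitute 'f' -> 'l'  (+1)
  4. substitute 'e' -> 'a'  (+1)
  5. keep 'n'
  6. keep 'c'
  7. keep 'e'
Edit distance = 4
Max length = max(5, 7) = 7
Similarity = 1 - 4/7
= 0.4286


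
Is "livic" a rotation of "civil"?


Word: "civil", Candidate: "livic"
Method: check if candidate is substring of word+word
"civilcivil" contains "livic"? No
Is rotation = No


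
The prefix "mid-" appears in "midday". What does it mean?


Prefix: mid-
Example: midday (mid- + day)
Meaning = middle


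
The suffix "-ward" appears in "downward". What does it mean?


Suffix: -ward
Example: downward = down + -ward
Meaning = in the direction of


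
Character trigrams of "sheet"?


Word: "sheet" (length 5)
Number of trigrams = 5 - 3 + 1 = 3
  Position 0: "she"
  Position 1: "hee"
  Position 2: "eet"
Trigrams = "she", "hee", "eet"


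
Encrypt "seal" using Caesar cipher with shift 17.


Word: "seal"
Shift: 17
Each letter → (letter + shift) mod 26:
  's' (18) + 17 = 9 → 'j'
  'e' (4) + 17 = 21 → 'v'
  'a' (0) + 17 = 17 → 'r'
  'l' (11) + 17 = 2 → 'c'
Result = "jvrc"


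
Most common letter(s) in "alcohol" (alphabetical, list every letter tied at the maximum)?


Word: "alcohol"
Letter counts:
  'a': 1
  'c': 1
  'h': 1
  'l': 2
  'o': 2
Maximum count = 2
Most frequent = 'l', 'o' (2 times each)


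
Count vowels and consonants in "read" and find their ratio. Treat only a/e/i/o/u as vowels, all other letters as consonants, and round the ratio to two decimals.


Word: "read"
Vowels (a,e,i,o,u): 2
Consonants: 2
Ratio = 2/2
= 1.00


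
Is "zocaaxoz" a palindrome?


Word: "zocaaxoz"
Reversed: "zoxaacoz"
Forward == Backward? zocaaxoz != zoxaacoz
Palindrome = No


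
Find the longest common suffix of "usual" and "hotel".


Word 1: "usual"
Word 2: "hotel"
Comparing from end:
  Pos -1: 'l' == 'l'
  Pos -2: 'a' != 'e' (stop)
LCS = "l" (length 1)


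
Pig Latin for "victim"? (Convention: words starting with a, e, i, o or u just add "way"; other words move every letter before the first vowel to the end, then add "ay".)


Word: "victim"
Starts with consonant(s) → move to end, add 'ay'
Consonant cluster: "v"
Pig Latin = "ictimvay"


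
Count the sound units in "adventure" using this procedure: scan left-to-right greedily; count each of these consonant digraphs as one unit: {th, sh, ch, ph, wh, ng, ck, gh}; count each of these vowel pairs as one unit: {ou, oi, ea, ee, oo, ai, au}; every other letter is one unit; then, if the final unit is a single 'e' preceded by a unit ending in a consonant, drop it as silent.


Word: "adventure" (9 letters)
Left-to-right scan:
  [1] 'a' (letter)
  [2] 'd' (letter)
  [3] 'v' (letter)
  [4] 'e' (letter)
  [5] 'n' (letter)
  [6] 't' (letter)
  [7] 'u' (letter)
  [8] 'r' (letter)
  [9] 'e' (letter)
Units from scan: 9
Final unit is 'e' after a consonant -> drop as silent (-1)
Sound units = 8 units


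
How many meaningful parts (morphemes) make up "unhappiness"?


Word: "unhappiness"
Morphemes: un- | happi | -ness
Each morpheme carries meaning
= 3 morphemes


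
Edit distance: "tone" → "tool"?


Word 1: "tone" (length 4)
Word 2: "tool" (length 4)
One optimal edit sequence (insert/delete/substitute each cost 1):
  1. keep 't'
  2. keep 'o'
  3. substitute 'n' -> 'o'  (+1)
  4. substitute 'e' -> 'l'  (+1)
Total edit operations: 2
Edit distance = 2


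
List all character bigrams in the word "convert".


Word: "convert" (length 7)
Number of bigrams = 7 - 2 + 1 = 6
  Position 0: "co"
  Position 1: "on"
  Position 2: "nv"
  Position 3: "ve"
  Position 4: "er"
  Position 5: "rt"
Bigrams = "co", "on", "nv", "ve", "er", "rt"


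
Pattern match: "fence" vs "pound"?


Pattern of "fence": [0, 1, 2, 3, 1]
Pattern of "pound": [0, 1, 2, 3, 4]
Patterns do not match
Same pattern = No


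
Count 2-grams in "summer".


Word: "summer" (length 6)
Number of 2-grams = length - 2 + 1 = 6 - 2 + 1
= 5


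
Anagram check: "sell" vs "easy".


Word 1: "sell" → sorted: ells
Word 2: "easy" → sorted: aesy
Same letters? ells != aesy
Anagram = No


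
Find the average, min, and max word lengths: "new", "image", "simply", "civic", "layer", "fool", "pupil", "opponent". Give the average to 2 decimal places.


Lengths: "new"=3, "image"=5, "simply"=6, "civic"=5, "layer"=5, "fool"=4, "pupil"=5, "opponent"=8
Sum = 41, Count = 8
Average = 41/8 = 5.13
= avg=5.13, min=3, max=8


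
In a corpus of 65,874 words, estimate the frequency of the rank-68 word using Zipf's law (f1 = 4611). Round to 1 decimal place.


Zipf's law: f(r) = f(1) / r
f(1) = 4611
f(68) = 4611 / 68
= 67.8 occurrences


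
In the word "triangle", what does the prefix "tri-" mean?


Prefix: tri-
As in: triangle -> tri- + angle
Meaning = three


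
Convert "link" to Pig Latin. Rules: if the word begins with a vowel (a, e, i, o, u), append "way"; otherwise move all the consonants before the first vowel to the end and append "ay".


Word: "link"
Starts with consonant(s) → move to end, add 'ay'
Consonant cluster: "l"
Pig Latin = "inklay"


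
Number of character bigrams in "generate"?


Word: "generate" (length 8)
Number of 2-grams = length - 2 + 1 = 8 - 2 + 1
= 7


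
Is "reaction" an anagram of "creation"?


Word 1: "creation" → sorted: aceinort
Word 2: "reaction" → sorted: aceinort
Same letters? aceinort == aceinort
Anagram = Yes


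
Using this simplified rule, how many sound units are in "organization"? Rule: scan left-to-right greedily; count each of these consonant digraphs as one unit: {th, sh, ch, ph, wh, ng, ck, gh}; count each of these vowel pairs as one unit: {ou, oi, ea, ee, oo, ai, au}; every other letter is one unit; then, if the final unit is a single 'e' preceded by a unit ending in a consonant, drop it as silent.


Word: "organization" (12 letters)
Left-to-right scan:
  1. 'o' (letter)
  2. 'r' (letter)
  3. 'g' (letter)
  4. 'a' (letter)
  5. 'n' (letter)
  6. 'i' (letter)
  7. 'z' (letter)
  8. 'a' (letter)
  9. 't' (letter)
  10. 'i' (letter)
  11. 'o' (letter)
  12. 'n' (letter)
Units from scan: 12
Sound units = 12 units


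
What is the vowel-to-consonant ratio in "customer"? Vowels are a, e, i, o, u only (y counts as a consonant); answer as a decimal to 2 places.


Word: "customer"
Vowels (a,e,i,o,u): 3
Consonants: 5
Ratio = 3/5
= 0.60


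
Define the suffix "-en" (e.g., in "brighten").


Suffix: -en
Example: brighten (bright + -en)
Meaning = to make / become


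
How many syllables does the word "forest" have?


Word: "forest"
Syllable breakdown: for | est
Counting: 2 parts
= 2 syllables


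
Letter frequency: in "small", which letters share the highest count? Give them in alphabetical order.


Word: "small"
Letter counts:
  'a': 1
  'l': 2
  'm': 1
  's': 1
Maximum count = 2
Most frequent = 'l' (2 times each)


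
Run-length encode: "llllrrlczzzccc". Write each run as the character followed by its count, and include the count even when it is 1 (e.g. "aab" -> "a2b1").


String: "llllrrlczzzccc"
Scanning for consecutive runs:
  'l' x 4
  'r' x 2
  'l' x 1
  'c' x 1
  'z' x 3
  'c' x 3
RLE = "l4r2l1c1z3c3"


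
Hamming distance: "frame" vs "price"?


Comparing character by character (same length = 5):
  Pos 0: 'f' vs 'p' !=
  Pos 1: 'r' vs 'r' =
  Pos 2: 'a' vs 'i' !=
  Pos 3: 'm' vs 'c' !=
  Pos 4: 'e' vs 'e' =
Hamming distance = 3


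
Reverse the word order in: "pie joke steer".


Original: "pie joke steer"
Words (1..n): pie | joke | steer
Reversed (n..1): steer | joke | pie
Result = "steer joke pie"


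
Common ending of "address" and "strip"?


Word 1: "address"
Word 2: "strip"
Comparing from end:
  Pos -1: 's' != 'p' (stop)
LCS = "" (length 0)


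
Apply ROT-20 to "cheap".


Word: "cheap"
Shift: 20
Each letter → (letter + shift) mod 26:
  'c' (2) + 20 = 22 → 'w'
  'h' (7) + 20 = 1 → 'b'
  'e' (4) + 20 = 24 → 'y'
  'a' (0) + 20 = 20 → 'u'
  'p' (15) + 20 = 9 → 'j'
Result = "wbyuj"


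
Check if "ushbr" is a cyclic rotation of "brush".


Word: "brush", Candidate: "ushbr"
Method: check if candidate is substring of word+word
"brushbrush" contains "ushbr"? Yes
Is rotation = Yes


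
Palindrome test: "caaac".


Word: "caaac"
Reversed: "caaac"
Forward == Backward? caaac == caaac
Palindrome = Yes


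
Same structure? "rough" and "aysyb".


Pattern of "rough": [0, 1, 2, 3, 4]
Pattern of "aysyb": [0, 1, 2, 1, 3]
Patterns do not match
Same pattern = No


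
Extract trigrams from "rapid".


Word: "rapid" (length 5)
Number of trigrams = 5 - 3 + 1 = 3
  Position 0: "rap"
  Position 1: "api"
  Position 2: "pid"
Trigrams = "rap", "api", "pid"


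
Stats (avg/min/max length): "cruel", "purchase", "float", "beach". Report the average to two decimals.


Lengths: "cruel"=5, "purchase"=8, "float"=5, "beach"=5
Sum = 23, Count = 4
Average = 23/4 = 5.75
= avg=5.75, min=5, max=8


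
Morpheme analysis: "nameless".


Word: "nameless"
Morphemes: name / -less
Each morpheme carries meaning
= 2 morphemes


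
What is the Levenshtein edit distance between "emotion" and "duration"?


Word 1: "emotion" (length 7)
Word 2: "duration" (length 8)
One optimal edit sequence (insert/delete/substitute each cost 1):
  1. insert 'd'  (+1)
  2. substitute 'e' -> 'u'  (+1)
  3. substitute 'm' -> 'r'  (+1)
  4. substitute 'o' -> 'a'  (+1)
  5. keep 't'
  6. keep 'i'
  7. keep 'o'
  8. keep 'n'
Total edit operations: 4
Edit distance = 4


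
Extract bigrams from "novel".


Word: "novel" (length 5)
Number of bigrams = 5 - 2 + 1 = 4
  Position 0: "no"
  Position 1: "ov"
  Position 2: "ve"
  Position 3: "el"
Bigrams = "no", "ov", "ve", "el"


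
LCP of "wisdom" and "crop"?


Word 1: "wisdom"
Word 2: "crop"
Comparing from start:
  Pos 0: 'w' != 'c' (stop)
LCP = "" (length 0)


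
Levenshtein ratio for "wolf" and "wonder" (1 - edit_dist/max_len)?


Word 1: "wolf" (length 4)
Word 2: "wonder" (length 6)
One optimal edit sequence:
  1. keep 'w'
  2. keep 'o'
  3. insert 'n'  (+1)
  4. insert 'd'  (+1)
  5. substitute 'l' -> 'e'  (+1)
  6. substitute 'f' -> 'r'  (+1)
Edit distance = 4
Max length = max(4, 6) = 6
Similarity = 1 - 4/6
= 0.3333


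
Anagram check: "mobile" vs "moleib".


Word 1: "mobile" → sorted: beilmo
Word 2: "moleib" → sorted: beilmo
Same letters? beilmo == beilmo
Anagram = Yes


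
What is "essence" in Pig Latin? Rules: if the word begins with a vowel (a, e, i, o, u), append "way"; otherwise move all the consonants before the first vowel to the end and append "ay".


Word: "essence"
Starts with vowel → add 'way'
Pig Latin = "essenceway"


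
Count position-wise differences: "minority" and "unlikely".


Comparing character by character (same length = 8):
  Pos 0: 'm' vs 'u' !=
  Pos 1: 'i' vs 'n' !=
  Pos 2: 'n' vs 'l' !=
  Pos 3: 'o' vs 'i' !=
  Pos 4: 'r' vs 'k' !=
  Pos 5: 'i' vs 'e' !=
  Pos 6: 't' vs 'l' !=
  Pos 7: 'y' vs 'y' =
Hamming distance = 7


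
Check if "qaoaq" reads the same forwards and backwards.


Word: "qaoaq"
Reversed: "qaoaq"
Forward == Backward? qaoaq == qaoaq
Palindrome = Yes


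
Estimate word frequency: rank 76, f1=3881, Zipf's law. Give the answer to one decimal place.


Zipf's law: f(r) = f(1) / r
f(1) = 3881
f(76) = 3881 / 76
= 51.1 occurrences


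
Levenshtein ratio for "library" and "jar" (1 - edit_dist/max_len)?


Word 1: "library" (length 7)
Word 2: "jar" (length 3)
One optimal edit sequence:
  1. delete 'l'  (+1)
  2. delete 'i'  (+1)
  3. delete 'b'  (+1)
  4. substitute 'r' -> 'j'  (+1)
  5. keep 'a'
  6. keep 'r'
  7. delete 'y'  (+1)
Edit distance = 5
Max length = max(7, 3) = 7
Similarity = 1 - 5/7
= 0.2857


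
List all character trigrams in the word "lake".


Word: "lake" (length 4)
Number of trigrams = 4 - 3 + 1 = 2
  Position 0: "lak"
  Position 1: "ake"
Trigrams = "lak", "ake"


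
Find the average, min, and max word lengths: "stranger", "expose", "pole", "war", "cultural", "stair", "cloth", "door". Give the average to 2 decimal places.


Lengths: "stranger"=8, "expose"=6, "pole"=4, "war"=3, "cultural"=8, "stair"=5, "cloth"=5, "door"=4
Sum = 43, Count = 8
Average = 43/8 = 5.38
= avg=5.38, min=3, max=8


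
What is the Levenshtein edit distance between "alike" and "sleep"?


Word 1: "alike" (length 5)
Word 2: "sleep" (length 5)
One optimal edit sequence (insert/delete/substitute each cost 1):
  1. substitute 'a' -> 's'  (+1)
  2. keep 'l'
  3. substitute 'i' -> 'e'  (+1)
  4. substitute 'k' -> 'e'  (+1)
  5. substitute 'e' -> 'p'  (+1)
Total edit operations: 4
Edit distance = 4


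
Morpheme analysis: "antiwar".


Word: "antiwar"
Morphemes: anti- / war
Each morpheme carries meaning
= 2 morphemes


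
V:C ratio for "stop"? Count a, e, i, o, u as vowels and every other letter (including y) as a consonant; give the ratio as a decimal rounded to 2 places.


Word: "stop"
Vowels (a,e,i,o,u): 1
Consonants: 3
Ratio = 1/3
= 0.33


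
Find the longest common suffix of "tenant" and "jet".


Word 1: "tenant"
Word 2: "jet"
Comparing from end:
  Pos -1: 't' == 't'
  Pos -2: 'n' != 'e' (stop)
LCS = "t" (length 1)


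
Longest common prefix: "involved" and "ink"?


Word 1: "involved"
Word 2: "ink"
Comparing from start:
  Pos 0: 'i' == 'i'
  Pos 1: 'n' == 'n'
  Pos 2: 'v' != 'k' (stop)
LCP = "in" (length 2)


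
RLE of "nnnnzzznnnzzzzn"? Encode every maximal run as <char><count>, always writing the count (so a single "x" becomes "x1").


String: "nnnnzzznnnzzzzn"
Scanning for consecutive runs:
  'n' x 4
  'z' x 3
  'n' x 3
  'z' x 4
  'n' x 1
RLE = "n4z3n3z4n1"


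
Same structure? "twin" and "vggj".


Pattern of "twin": [0, 1, 2, 3]
Pattern of "vggj": [0, 1, 1, 2]
Patterns do not match
Same pattern = No


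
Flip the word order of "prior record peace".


Original: "prior record peace"
Words (1..n): prior | record | peace
Reversed (n..1): peace | record | prior
Result = "peace record prior"


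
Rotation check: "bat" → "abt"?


Word: "bat", Candidate: "abt"
Method: check if candidate is substring of word+word
"batbat" contains "abt"? No
Is rotation = No


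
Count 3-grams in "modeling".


Word: "modeling" (length 8)
Number of 3-grams = length - 3 + 1 = 8 - 3 + 1
= 6


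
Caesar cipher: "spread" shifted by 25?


Word: "spread"
Shift: 25
Each letter → (letter + shift) mod 26:
  's' (18) + 25 = 17 → 'r'
  'p' (15) + 25 = 14 → 'o'
  'r' (17) + 25 = 16 → 'q'
  'e' (4) + 25 = 3 → 'd'
  'a' (0) + 25 = 25 → 'z'
  'd' (3) + 25 = 2 → 'c'
Result = "roqdzc"


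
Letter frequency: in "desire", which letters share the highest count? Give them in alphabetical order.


Word: "desire"
Letter counts:
  'd': 1
  'e': 2
  'i': 1
  'r': 1
  's': 1
Maximum count = 2
Most frequent = 'e' (2 times each)


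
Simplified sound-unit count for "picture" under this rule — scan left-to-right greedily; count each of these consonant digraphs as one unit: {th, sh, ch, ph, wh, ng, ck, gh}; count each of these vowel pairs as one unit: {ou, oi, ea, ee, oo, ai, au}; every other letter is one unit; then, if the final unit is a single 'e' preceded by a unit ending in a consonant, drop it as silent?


Word: "picture" (7 letters)
Left-to-right scan:
  [1] 'p' (letter)
  [2] 'i' (letter)
  [3] 'c' (letter)
  [4] 't' (letter)
  [5] 'u' (letter)
  [6] 'r' (letter)
  [7] 'e' (letter)
Units from scan: 7
Final unit is 'e' after a consonant -> drop as silent (-1)
Sound units = 6 units


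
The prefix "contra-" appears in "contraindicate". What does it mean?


Prefix: contra-
Example: contraindicate = contra- + indicate
Meaning = against


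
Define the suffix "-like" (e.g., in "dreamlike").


Suffix: -like
As in: dreamlike -> dream + -like
Meaning = resembling


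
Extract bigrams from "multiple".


Word: "multiple" (length 8)
Number of bigrams = 8 - 2 + 1 = 7
  Position 0: "mu"
  Position 1: "ul"
  Position 2: "lt"
  Position 3: "ti"
  Position 4: "ip"
  Position 5: "pl"
  Position 6: "le"
Bigrams = "mu", "ul", "lt", "ti", "ip", "pl", "le"


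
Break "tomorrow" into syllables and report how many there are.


Word: "tomorrow"
Syllable breakdown: to-mor-row
Counting: 3 parts
= 3 syllables


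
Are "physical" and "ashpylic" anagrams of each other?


Word 1: "physical" → sorted: achilpsy
Word 2: "ashpylic" → sorted: achilpsy
Same letters? achilpsy == achilpsy
Anagram = Yes


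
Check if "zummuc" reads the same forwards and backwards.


Word: "zummuc"
Reversed: "cummuz"
Forward == Backward? zummuc != cummuz
Palindrome = No


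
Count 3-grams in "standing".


Word: "standing" (length 8)
Number of 3-grams = length - 3 + 1 = 8 - 3 + 1
= 6


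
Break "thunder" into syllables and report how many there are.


Word: "thunder"
Syllable breakdown: thun | der
Counting: 2 parts
= 2 syllables


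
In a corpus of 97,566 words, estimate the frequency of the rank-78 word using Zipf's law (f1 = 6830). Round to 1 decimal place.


Zipf's law: f(r) = f(1) / r
f(1) = 6830
f(78) = 6830 / 78
= 87.6 occurrences


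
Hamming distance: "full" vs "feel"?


Comparing character by character (same length = 4):
  Pos 0: 'f' vs 'f' =
  Pos 1: 'u' vs 'e' !=
  Pos 2: 'l' vs 'e' !=
  Pos 3: 'l' vs 'l' =
Hamming distance = 2


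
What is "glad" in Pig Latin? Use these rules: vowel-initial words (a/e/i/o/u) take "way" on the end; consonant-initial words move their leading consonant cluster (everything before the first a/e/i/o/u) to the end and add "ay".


Word: "glad"
Starts with consonant(s) → move to end, add 'ay'
Consonant cluster: "gl"
Pig Latin = "adglay"


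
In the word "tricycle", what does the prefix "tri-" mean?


Prefix: tri-
As in: tricycle -> tri- + cycle
Meaning = three


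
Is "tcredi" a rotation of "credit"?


Word: "credit", Candidate: "tcredi"
Method: check if candidate is substring of word+word
"creditcredit" contains "tcredi"? Yes
Is rotation = Yes


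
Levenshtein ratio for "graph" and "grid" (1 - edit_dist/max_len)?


Word 1: "graph" (length 5)
Word 2: "grid" (length 4)
One optimal edit sequence:
  1. keep 'g'
  2. keep 'r'
  3. delete 'a'  (+1)
  4. substitute 'p' -> 'i'  (+1)
  5. substitute 'h' -> 'd'  (+1)
Edit distance = 3
Max length = max(5, 4) = 5
Similarity = 1 - 3/5
= 0.4000


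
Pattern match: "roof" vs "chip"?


Pattern of "roof": [0, 1, 1, 2]
Pattern of "chip": [0, 1, 2, 3]
Patterns do not match
Same pattern = No


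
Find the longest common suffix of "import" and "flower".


Word 1: "import"
Word 2: "flower"
Comparing from end:
  Pos -1: 't' != 'r' (stop)
LCS = "" (length 0)


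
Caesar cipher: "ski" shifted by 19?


Word: "ski"
Shift: 19
Each letter → (letter + shift) mod 26:
  's' (18) + 19 = 11 → 'l'
  'k' (10) + 19 = 3 → 'd'
  'i' (8) + 19 = 1 → 'b'
Result = "ldb"


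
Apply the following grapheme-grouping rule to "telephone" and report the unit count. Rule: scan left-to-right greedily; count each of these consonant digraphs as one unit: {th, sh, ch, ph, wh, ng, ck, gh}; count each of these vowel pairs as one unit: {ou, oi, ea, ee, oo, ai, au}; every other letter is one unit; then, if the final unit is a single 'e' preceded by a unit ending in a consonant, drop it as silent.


Word: "telephone" (9 letters)
Left-to-right scan:
  (1) 't' (letter)
  (2) 'e' (letter)
  (3) 'l' (letter)
  (4) 'e' (letter)
  (5) 'ph' (digraph)
  (6) 'o' (letter)
  (7) 'n' (letter)
  (8) 'e' (letter)
Units from scan: 8
Final unit is 'e' after a consonant -> drop as silent (-1)
Sound units = 7 units


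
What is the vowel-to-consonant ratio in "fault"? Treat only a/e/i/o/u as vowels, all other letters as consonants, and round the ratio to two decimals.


Word: "fault"
Vowels (a,e,i,o,u): 2
Consonants: 3
Ratio = 2/3
= 0.67


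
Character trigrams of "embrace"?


Word: "embrace" (length 7)
Number of trigrams = 7 - 3 + 1 = 5
  Position 0: "emb"
  Position 1: "mbr"
  Position 2: "bra"
  Position 3: "rac"
  Position 4: "ace"
Trigrams = "emb", "mbr", "bra", "rac", "ace"


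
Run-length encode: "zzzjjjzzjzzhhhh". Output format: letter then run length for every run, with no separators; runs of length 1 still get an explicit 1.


String: "zzzjjjzzjzzhhhh"
Scanning for consecutive runs:
  'z' x 3
  'j' x 3
  'z' x 2
  'j' x 1
  'z' x 2
  'h' x 4
RLE = "z3j3z2j1z2h4"


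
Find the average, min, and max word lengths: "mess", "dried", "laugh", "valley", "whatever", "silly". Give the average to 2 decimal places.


Lengths: "mess"=4, "dried"=5, "laugh"=5, "valley"=6, "whatever"=8, "silly"=5
Sum = 33, Count = 6
Average = 33/6 = 5.50
= avg=5.50, min=4, max=8


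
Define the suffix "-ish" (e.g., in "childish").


Suffix: -ish
As in: childish -> child + -ish
Meaning = somewhat / having the qualities of


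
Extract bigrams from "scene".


Word: "scene" (length 5)
Number of bigrams = 5 - 2 + 1 = 4
  Position 0: "sc"
  Position 1: "ce"
  Position 2: "en"
  Position 3: "ne"
Bigrams = "sc", "ce", "en", "ne"


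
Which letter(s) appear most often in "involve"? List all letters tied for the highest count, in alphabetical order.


Word: "involve"
Letter counts:
  'e': 1
  'i': 1
  'l': 1
  'n': 1
  'o': 1
  'v': 2
Maximum count = 2
Most frequent = 'v' (2 times each)


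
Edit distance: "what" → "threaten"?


Word 1: "what" (length 4)
Word 2: "threaten" (length 8)
One optimal edit sequence (insert/delete/substitute each cost 1):
  1. substitute 'w' -> 't'  (+1)
  2. keep 'h'
  3. insert 'r'  (+1)
  4. insert 'e'  (+1)
  5. keep 'a'
  6. keep 't'
  7. insert 'e'  (+1)
  8. insert 'n'  (+1)
Total edit operations: 5
Edit distance = 5
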